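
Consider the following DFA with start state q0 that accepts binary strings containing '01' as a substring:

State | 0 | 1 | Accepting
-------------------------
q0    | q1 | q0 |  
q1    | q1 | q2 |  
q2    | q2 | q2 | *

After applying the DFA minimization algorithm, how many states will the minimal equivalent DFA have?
All 3 states are reachable from q0, so none can be removed as unreachable.
Table-filling: first mark every (accepting, non-accepting) pair as distinguishable (accepting: {q2}; non-accepting: {q0, q1}).
Round 1: (q0, q1) on '1' go to q0 and q2, already distinguishable → mark.
Every pair of states is distinguishable, so the DFA is already minimal.
Equivalence classes: {q0}, {q1}, {q2} → 3 states.

Final answer: 3 states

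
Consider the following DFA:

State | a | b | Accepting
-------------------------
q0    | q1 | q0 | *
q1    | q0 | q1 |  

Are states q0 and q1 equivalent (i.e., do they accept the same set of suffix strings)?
Try the suffix ε (the empty string).
From q0: q0 — accepting.
From q1: q1 — not accepting.
The two states disagree on this suffix, so they are not equivalent.

Final answer: No. Distinguishing string: ε (the empty string) - accepted from q0 but not from q1.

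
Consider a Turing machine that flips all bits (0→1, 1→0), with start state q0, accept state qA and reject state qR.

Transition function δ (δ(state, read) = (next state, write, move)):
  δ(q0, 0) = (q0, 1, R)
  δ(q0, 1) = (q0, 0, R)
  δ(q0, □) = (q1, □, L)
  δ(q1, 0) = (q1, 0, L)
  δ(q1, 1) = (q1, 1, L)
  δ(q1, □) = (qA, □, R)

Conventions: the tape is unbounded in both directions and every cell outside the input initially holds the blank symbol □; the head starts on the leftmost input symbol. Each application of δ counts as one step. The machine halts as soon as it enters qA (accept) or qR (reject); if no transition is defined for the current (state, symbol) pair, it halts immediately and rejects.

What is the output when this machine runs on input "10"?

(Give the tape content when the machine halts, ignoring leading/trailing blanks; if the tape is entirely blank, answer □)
Step 0: [q0]10 (head at position 0)
Step 1: δ(q0, 1) = (q0, 0, R)  ⊢  0[q0]0 (head at position 1)
Step 2: δ(q0, 0) = (q0, 1, R)  ⊢  01[q0]□ (head at position 2)
Step 3: δ(q0, □) = (q1, □, L)  ⊢  0[q1]1□ (head at position 1)
Step 4: δ(q1, 1) = (q1, 1, L)  ⊢  [q1]01□ (head at position 0)
Step 5: δ(q1, 0) = (q1, 0, L)  ⊢  [q1]□01□ (head at position -1)
Step 6: δ(q1, □) = (qA, □, R)  ⊢  □[qA]01□ (head at position 0)
The machine is in qA, so it halts and accepts.
Tape content when halted (ignoring surrounding blanks): 01

Final answer: Output: 01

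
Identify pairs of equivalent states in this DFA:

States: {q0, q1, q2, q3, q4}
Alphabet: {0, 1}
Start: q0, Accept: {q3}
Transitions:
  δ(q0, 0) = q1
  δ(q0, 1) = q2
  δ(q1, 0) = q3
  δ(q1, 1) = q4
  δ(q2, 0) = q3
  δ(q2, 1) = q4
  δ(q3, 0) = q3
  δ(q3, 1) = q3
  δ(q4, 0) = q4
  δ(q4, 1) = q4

Using the table-filling algorithm:
Round 0 – mark pairs where exactly one state is accepting: (q0,q3), (q1,q3), (q2,q3), (q3,q4)
Round 1 – newly marked: (q0,q1) [on 0: q1 vs q3, already marked]; (q0,q2) [on 0: q1 vs q3, already marked]; (q1,q4) [on 0: q3 vs q4, already marked]; (q2,q4) [on 0: q3 vs q4, already marked]
Round 2 – newly marked: (q0,q4) [on 0: q1 vs q4, already marked]
No further pairs can be marked.
(q1, q2) unmarked: δ(q1,0)=q3, δ(q2,0)=q3; δ(q1,1)=q4, δ(q2,1)=q4 → equivalent
Equivalent pairs: (q1, q2)

Final answer: Equivalent pairs: (q1, q2)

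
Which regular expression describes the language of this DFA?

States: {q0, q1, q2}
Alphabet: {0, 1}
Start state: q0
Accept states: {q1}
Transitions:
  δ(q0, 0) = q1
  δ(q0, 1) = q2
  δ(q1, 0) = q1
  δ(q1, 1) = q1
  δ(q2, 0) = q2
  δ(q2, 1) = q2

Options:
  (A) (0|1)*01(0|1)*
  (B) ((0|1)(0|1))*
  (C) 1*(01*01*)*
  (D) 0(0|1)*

Testing sample strings against the DFA:
  '0001' -> accepted
  '011' -> accepted
  '111' -> rejected
  '110' -> rejected
Checking each option for a counterexample:
  (A) (0|1)*01(0|1)*: '0' is accepted by the DFA but does not match the regex → eliminated
  (B) ((0|1)(0|1))*: ε is rejected by the DFA but matches the regex → eliminated
  (C) 1*(01*01*)*: ε is rejected by the DFA but matches the regex → eliminated
  (D) 0(0|1)*: agrees with the DFA on all strings of length ≤ 4
Only (D) 0(0|1)* is consistent with the DFA.

Final answer: (D) 0(0|1)*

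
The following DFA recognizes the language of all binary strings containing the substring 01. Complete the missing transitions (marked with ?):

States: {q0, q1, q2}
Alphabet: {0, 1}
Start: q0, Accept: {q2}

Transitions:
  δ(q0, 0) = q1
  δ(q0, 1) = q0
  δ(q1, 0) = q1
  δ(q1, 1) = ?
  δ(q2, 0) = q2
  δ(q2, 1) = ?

What each state remembers (consistent with the given transitions and accept states):
  q0: 01 not seen yet and the last symbol was not 0
  q1: 01 not seen yet and the last symbol was 0
  q2: the substring 01 has already been seen
Filling in the missing entries:
  δ(q1, 1): in q1 (01 not seen yet and the last symbol was 0), after reading 1 we have: the substring 01 has already been seen → q2
  δ(q2, 1): in q2 (the substring 01 has already been seen), after reading 1 we have: the substring 01 has already been seen → q2

Final answer: δ(q1, 1) = q2; δ(q2, 1) = q2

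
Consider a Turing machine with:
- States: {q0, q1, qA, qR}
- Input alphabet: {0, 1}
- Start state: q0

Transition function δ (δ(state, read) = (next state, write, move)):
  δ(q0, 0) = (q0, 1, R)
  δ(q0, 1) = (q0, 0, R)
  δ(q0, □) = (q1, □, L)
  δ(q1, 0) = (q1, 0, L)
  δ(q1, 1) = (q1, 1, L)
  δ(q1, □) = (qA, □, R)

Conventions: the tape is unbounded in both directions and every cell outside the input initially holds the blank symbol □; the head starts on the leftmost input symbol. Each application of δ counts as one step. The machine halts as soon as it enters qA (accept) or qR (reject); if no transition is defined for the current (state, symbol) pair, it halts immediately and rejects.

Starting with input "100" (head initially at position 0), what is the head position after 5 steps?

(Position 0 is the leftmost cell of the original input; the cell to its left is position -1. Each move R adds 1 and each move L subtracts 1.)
Step 0: [q0]100 (head at position 0)
Step 1: δ(q0, 1) = (q0, 0, R)  ⊢  0[q0]00 (head at position 1)
Step 2: δ(q0, 0) = (q0, 1, R)  ⊢  01[q0]0 (head at position 2)
Step 3: δ(q0, 0) = (q0, 1, R)  ⊢  011[q0]□ (head at position 3)
Step 4: δ(q0, □) = (q1, □, L)  ⊢  01[q1]1□ (head at position 2)
Step 5: δ(q1, 1) = (q1, 1, L)  ⊢  0[q1]11□ (head at position 1)
Head position after 5 steps: 1

Final answer: Position 1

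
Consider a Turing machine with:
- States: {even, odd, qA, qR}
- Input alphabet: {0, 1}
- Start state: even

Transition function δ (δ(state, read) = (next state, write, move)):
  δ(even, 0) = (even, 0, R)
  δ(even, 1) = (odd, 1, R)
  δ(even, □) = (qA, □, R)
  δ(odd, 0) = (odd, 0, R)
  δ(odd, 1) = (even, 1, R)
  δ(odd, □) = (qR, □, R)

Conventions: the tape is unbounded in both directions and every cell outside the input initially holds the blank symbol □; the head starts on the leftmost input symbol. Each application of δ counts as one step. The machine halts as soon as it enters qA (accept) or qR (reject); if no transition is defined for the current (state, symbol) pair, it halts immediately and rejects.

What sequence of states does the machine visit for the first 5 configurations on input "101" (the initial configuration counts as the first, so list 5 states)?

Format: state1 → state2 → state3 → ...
Step 0: [even]101 (head at position 0)
Step 1: δ(even, 1) = (odd, 1, R)  ⊢  1[odd]01 (head at position 1)
Step 2: δ(odd, 0) = (odd, 0, R)  ⊢  10[odd]1 (head at position 2)
Step 3: δ(odd, 1) = (even, 1, R)  ⊢  101[even]□ (head at position 3)
Step 4: δ(even, □) = (qA, □, R)  ⊢  101□[qA]□ (head at position 4)
Reading off the states of these 5 configurations: even → odd → odd → even → qA

Final answer: even → odd → odd → even → qA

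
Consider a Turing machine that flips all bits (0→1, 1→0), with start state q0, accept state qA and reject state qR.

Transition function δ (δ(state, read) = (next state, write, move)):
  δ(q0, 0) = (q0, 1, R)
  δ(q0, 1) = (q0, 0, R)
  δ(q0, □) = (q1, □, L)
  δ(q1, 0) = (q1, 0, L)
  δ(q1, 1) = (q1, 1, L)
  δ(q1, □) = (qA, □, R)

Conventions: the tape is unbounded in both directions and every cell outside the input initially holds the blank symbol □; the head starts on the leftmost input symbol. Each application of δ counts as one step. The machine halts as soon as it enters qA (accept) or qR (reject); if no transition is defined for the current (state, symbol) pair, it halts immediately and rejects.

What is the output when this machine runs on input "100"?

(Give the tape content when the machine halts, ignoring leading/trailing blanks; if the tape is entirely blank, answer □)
Step 0: [q0]100 (head at position 0)
Step 1: δ(q0, 1) = (q0, 0, R)  ⊢  0[q0]00 (head at position 1)
Step 2: δ(q0, 0) = (q0, 1, R)  ⊢  01[q0]0 (head at position 2)
Step 3: δ(q0, 0) = (q0, 1, R)  ⊢  011[q0]□ (head at position 3)
Step 4: δ(q0, □) = (q1, □, L)  ⊢  01[q1]1□ (head at position 2)
Step 5: δ(q1, 1) = (q1, 1, L)  ⊢  0[q1]11□ (head at position 1)
Step 6: δ(q1, 1) = (q1, 1, L)  ⊢  [q1]011□ (head at position 0)
Step 7: δ(q1, 0) = (q1, 0, L)  ⊢  [q1]□011□ (head at position -1)
Step 8: δ(q1, □) = (qA, □, R)  ⊢  □[qA]011□ (head at position 0)
The machine is in qA, so it halts and accepts.
Tape content when halted (ignoring surrounding blanks): 011

Final answer: Output: 011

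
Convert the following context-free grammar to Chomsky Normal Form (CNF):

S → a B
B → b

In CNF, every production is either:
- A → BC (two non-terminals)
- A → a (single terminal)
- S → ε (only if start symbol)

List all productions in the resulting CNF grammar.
The grammar has no ε-productions or unit productions to eliminate.
S → a B has terminal a in a right-hand side of length ≥ 2: introduce T_a → a and use T_a in place of a.
B → b is already in CNF (single terminal) – keep it.
S → a B becomes S → T_a B.
Resulting CNF grammar (3 productions): T_a → a; B → b; S → T_a B

Final answer: T_a → a; B → b; S → T_a B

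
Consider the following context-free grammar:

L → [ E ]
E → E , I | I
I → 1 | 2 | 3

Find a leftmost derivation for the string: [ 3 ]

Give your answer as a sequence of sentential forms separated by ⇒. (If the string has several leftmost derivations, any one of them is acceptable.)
Start with L.
Step 1: the leftmost non-terminal is L; apply L → [ E ]:  [ E ]
Step 2: the leftmost non-terminal is E; apply E → I:  [ I ]
Step 3: the leftmost non-terminal is I; apply I → 3:  [ 3 ]

Final answer: L ⇒ [ E ] ⇒ [ I ] ⇒ [ 3 ]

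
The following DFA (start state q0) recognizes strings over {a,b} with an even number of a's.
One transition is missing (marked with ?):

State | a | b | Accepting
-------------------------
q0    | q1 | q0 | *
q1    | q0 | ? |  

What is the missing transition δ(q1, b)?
q1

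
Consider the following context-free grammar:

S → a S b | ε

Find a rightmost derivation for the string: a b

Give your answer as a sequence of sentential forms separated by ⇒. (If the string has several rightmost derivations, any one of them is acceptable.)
Start with S.
Step 1: the rightmost non-terminal is S; apply S → a S b:  a S b
Step 2: the rightmost non-terminal is S; apply S → ε:  a b

Final answer: S ⇒ a S b ⇒ a b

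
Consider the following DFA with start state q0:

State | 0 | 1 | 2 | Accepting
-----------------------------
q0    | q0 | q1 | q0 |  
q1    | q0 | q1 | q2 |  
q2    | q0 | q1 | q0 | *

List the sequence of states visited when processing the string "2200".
q0 → q0 → q0 → q0 → q0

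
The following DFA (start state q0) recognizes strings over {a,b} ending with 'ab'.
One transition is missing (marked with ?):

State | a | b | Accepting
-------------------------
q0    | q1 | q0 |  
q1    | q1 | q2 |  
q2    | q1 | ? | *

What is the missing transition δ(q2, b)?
q0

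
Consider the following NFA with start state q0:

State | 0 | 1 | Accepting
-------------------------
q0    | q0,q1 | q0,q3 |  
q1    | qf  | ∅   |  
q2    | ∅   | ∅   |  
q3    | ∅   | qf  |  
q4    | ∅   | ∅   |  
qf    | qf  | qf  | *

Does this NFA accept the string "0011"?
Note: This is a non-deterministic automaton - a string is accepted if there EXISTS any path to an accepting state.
Track the set of states the NFA could be in: start {q0}
Read '0': {q0} → {q0, q1}
Read '0': {q0, q1} → {q0, q1, qf}
Read '1': {q0, q1, qf} → {q0, q3, qf}
Read '1': {q0, q3, qf} → {q0, q3, qf}
Final set {q0, q3, qf} contains accepting state(s) {qf} → accepted.

Final answer: Yes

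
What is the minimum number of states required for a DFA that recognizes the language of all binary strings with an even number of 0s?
Language: binary strings with an even number of 0s
Lower bound (Myhill–Nerode): the prefixes ε, 0 are pairwise distinguishable:
  ε vs 0: suffix ε distinguishes them (ε has zero 0s (accepted), 0 has one 0 (rejected))
So any DFA needs at least 2 states.
Upper bound: a DFA with 2 states exists (one state per class above).
Minimum states: 2

Final answer: 2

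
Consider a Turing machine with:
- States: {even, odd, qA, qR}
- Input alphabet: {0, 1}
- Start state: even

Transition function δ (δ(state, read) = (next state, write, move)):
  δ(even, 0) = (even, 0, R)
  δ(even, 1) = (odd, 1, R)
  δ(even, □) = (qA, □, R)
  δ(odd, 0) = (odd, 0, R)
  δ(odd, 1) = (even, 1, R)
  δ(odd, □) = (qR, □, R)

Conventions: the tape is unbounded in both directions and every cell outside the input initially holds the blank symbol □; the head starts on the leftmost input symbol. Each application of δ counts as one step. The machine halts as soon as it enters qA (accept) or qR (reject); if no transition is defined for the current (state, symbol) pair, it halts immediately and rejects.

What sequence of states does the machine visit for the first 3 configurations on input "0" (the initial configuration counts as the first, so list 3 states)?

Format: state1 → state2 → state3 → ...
Step 0: [even]0 (head at position 0)
Step 1: δ(even, 0) = (even, 0, R)  ⊢  0[even]□ (head at position 1)
Step 2: δ(even, □) = (qA, □, R)  ⊢  0□[qA]□ (head at position 2)
Reading off the states of these 3 configurations: even → even → qA

Final answer: even → even → qA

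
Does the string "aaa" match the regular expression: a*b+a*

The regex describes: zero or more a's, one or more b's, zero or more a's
No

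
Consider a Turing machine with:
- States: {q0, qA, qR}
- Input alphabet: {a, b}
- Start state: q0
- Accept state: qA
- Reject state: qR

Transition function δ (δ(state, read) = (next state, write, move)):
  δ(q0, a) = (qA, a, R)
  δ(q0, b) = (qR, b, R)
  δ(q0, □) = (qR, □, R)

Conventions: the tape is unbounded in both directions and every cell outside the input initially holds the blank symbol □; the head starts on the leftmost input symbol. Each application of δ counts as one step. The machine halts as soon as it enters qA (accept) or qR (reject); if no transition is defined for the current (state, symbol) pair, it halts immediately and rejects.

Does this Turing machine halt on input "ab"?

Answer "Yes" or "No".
Step 0: [q0]ab (head at position 0)
Step 1: δ(q0, a) = (qA, a, R)  ⊢  a[qA]b (head at position 1)
The machine is in qA, so it halts and accepts.
It halts after 1 steps.

Final answer: Yes - halts after 1 steps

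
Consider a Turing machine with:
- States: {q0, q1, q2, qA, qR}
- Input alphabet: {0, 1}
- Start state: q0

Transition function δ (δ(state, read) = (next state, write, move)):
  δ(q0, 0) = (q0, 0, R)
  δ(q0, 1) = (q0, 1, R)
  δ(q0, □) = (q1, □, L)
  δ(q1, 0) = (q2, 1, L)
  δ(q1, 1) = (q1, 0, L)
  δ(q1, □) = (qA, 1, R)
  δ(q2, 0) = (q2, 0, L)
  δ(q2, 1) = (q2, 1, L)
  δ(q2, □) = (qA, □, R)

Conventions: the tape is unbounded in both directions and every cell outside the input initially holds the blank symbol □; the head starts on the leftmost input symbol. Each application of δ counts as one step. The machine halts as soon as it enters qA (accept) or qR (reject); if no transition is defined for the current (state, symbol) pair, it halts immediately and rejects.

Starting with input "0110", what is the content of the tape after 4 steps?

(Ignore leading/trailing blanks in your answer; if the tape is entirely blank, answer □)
Step 0: [q0]0110 (head at position 0)
Step 1: δ(q0, 0) = (q0, 0, R)  ⊢  0[q0]110 (head at position 1)
Step 2: δ(q0, 1) = (q0, 1, R)  ⊢  01[q0]10 (head at position 2)
Step 3: δ(q0, 1) = (q0, 1, R)  ⊢  011[q0]0 (head at position 3)
Step 4: δ(q0, 0) = (q0, 0, R)  ⊢  0110[q0]□ (head at position 4)
Tape after 4 steps (ignoring surrounding blanks): 0110

Final answer: Tape: 0110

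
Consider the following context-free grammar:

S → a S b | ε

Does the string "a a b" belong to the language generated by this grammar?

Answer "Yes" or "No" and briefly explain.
Every derivation applies S → a S b some number n of times and then S → ε, producing a^n b^n with equally many a's and b's. The string a a b has two a's but only one b, so it cannot be derived.

Final answer: No - no valid derivation exists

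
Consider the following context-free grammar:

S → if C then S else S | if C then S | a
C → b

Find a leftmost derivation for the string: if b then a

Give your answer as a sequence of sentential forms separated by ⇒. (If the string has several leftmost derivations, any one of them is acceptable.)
Start with S.
Step 1: the leftmost non-terminal is S; apply S → if C then S:  if C then S
Step 2: the leftmost non-terminal is C; apply C → b:  if b then S
Step 3: the leftmost non-terminal is S; apply S → a:  if b then a

Final answer: S ⇒ if C then S ⇒ if b then S ⇒ if b then a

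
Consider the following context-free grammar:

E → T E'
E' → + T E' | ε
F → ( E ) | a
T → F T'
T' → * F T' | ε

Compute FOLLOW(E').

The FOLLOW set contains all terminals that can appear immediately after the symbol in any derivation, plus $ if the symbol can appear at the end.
Useful FIRST sets: FIRST(E') = {+, ε}, FIRST(T') = {*, ε} (both E' and T' are nullable).
FOLLOW(E): E is the start symbol → $; E appears in F → ( E ) followed by ')' → FOLLOW(E) = {), $}.
FOLLOW(E'): E' appears at the right end of E → T E' and of E' → + T E', so FOLLOW(E') ⊇ FOLLOW(E) (the second occurrence adds nothing new). FOLLOW(E') = {), $}.

Final answer: {$, )}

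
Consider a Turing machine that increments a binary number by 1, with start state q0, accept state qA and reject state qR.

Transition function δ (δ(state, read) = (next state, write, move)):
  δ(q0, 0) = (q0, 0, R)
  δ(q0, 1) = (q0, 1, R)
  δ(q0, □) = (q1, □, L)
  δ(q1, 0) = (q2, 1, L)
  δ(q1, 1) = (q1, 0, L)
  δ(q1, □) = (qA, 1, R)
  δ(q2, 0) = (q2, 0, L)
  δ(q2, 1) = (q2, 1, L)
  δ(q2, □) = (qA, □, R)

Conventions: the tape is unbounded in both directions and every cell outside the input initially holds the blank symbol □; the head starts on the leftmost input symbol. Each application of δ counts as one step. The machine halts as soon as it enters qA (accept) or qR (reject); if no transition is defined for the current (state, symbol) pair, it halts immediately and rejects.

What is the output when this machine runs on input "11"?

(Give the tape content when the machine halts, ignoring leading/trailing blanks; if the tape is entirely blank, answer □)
Step 0: [q0]11 (head at position 0)
Step 1: δ(q0, 1) = (q0, 1, R)  ⊢  1[q0]1 (head at position 1)
Step 2: δ(q0, 1) = (q0, 1, R)  ⊢  11[q0]□ (head at position 2)
Step 3: δ(q0, □) = (q1, □, L)  ⊢  1[q1]1□ (head at position 1)
Step 4: δ(q1, 1) = (q1, 0, L)  ⊢  [q1]10□ (head at position 0)
Step 5: δ(q1, 1) = (q1, 0, L)  ⊢  [q1]□00□ (head at position -1)
Step 6: δ(q1, □) = (qA, 1, R)  ⊢  1[qA]00□ (head at position 0)
The machine is in qA, so it halts and accepts.
Tape content when halted (ignoring surrounding blanks): 100

Final answer: Output: 100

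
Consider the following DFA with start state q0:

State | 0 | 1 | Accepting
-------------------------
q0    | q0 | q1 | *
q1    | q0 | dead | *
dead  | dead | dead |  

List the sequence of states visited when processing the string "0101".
q0 → q0 → q1 → q0 → q1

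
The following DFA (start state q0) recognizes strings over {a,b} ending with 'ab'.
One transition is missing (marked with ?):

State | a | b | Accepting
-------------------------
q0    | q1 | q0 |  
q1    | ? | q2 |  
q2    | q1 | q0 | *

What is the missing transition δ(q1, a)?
q1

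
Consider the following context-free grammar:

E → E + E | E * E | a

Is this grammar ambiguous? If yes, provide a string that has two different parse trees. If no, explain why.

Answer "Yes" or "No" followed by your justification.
Two different leftmost derivations of a + a * a:
  (1) E ⇒ E + E ⇒ a + E ⇒ a + E * E ⇒ a + a * E ⇒ a + a * a   (tree groups a + (a * a))
  (2) E ⇒ E * E ⇒ E + E * E ⇒ a + E * E ⇒ a + a * E ⇒ a + a * a   (tree groups (a + a) * a)
Two distinct leftmost derivations = two distinct parse trees, so the grammar is ambiguous.

Final answer: Yes - the string 'a + a * a' has two distinct leftmost derivations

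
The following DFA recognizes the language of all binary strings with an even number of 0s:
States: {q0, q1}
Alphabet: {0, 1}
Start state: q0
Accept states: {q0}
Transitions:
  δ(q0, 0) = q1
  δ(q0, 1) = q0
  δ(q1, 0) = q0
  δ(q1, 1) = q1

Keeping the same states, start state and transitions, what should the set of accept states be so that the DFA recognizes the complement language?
The DFA is complete (every state has a transition on every symbol), so the complement
is recognized by the same DFA with accepting and non-accepting states swapped.
Original accept states: {q0}
Complement accept states = All states - Original accept states
= {q0, q1} - {q0}
= {q1}
Complement language: strings with an ODD number of 0s

Final answer: {q1}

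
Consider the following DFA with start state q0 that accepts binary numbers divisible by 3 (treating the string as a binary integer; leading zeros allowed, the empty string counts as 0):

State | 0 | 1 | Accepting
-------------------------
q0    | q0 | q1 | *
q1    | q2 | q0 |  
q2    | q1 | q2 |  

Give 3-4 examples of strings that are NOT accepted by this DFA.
Any strings that end in a non-accepting state work; for example:
"1": q0 → q1; q1 is not accepting → rejected
"101": q0 → q1 → q2 → q2; q2 is not accepting → rejected
"111": q0 → q1 → q0 → q1; q1 is not accepting → rejected
"1110": q0 → q1 → q0 → q1 → q2; q2 is not accepting → rejected

Final answer: "1", "101", "111", "1110"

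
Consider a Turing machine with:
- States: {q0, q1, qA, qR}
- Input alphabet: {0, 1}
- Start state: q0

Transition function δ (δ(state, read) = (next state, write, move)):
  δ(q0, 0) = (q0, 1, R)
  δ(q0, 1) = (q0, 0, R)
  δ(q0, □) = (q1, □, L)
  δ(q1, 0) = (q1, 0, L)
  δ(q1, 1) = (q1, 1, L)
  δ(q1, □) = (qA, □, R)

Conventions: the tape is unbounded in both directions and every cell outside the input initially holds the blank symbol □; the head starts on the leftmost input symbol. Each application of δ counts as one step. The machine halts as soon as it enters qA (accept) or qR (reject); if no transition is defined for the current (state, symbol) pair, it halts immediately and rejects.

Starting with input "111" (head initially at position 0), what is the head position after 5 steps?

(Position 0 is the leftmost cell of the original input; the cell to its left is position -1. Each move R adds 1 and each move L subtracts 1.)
Step 0: [q0]111 (head at position 0)
Step 1: δ(q0, 1) = (q0, 0, R)  ⊢  0[q0]11 (head at position 1)
Step 2: δ(q0, 1) = (q0, 0, R)  ⊢  00[q0]1 (head at position 2)
Step 3: δ(q0, 1) = (q0, 0, R)  ⊢  000[q0]□ (head at position 3)
Step 4: δ(q0, □) = (q1, □, L)  ⊢  00[q1]0□ (head at position 2)
Step 5: δ(q1, 0) = (q1, 0, L)  ⊢  0[q1]00□ (head at position 1)
Head position after 5 steps: 1

Final answer: Position 1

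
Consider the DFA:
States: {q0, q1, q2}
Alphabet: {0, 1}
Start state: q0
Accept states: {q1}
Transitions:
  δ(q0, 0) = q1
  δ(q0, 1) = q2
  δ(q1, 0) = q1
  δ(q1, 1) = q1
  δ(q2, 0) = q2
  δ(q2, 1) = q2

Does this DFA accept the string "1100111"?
Processing string "1100111":
  q0 --1--> q2
  q2 --1--> q2
  q2 --0--> q2
  q2 --0--> q2
  q2 --1--> q2
  q2 --1--> q2
  q2 --1--> q2
Final state: q2
Accept states: {q1}
q2 is not an accept state, so the string is rejected.

Final answer: No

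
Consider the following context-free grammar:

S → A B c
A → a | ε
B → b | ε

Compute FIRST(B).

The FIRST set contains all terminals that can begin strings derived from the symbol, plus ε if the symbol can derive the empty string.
B → b contributes b; B → ε makes B nullable, contributing ε. FIRST(B) = {b, ε}.

Final answer: {b, ε}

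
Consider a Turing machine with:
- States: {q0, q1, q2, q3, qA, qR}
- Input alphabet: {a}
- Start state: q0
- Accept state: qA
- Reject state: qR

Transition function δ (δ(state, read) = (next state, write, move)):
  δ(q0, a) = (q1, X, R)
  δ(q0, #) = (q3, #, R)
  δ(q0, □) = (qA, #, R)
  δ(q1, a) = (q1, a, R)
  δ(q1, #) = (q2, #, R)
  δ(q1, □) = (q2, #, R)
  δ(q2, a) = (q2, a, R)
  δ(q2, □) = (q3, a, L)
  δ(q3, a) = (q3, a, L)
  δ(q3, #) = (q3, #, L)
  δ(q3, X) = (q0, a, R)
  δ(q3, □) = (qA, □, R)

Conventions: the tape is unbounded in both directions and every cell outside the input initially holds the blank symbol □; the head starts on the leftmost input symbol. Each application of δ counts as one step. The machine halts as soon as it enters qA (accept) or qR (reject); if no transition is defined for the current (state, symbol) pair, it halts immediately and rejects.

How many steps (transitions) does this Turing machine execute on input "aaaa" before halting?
Trace (configuration after each step, as tape_left[state]tape_right with head position):
Step 0: [q0]aaaa (head at position 0)
Step 1: X[q1]aaa (head 1)
Step 2: Xa[q1]aa (head 2)
Step 3: Xaa[q1]a (head 3)
Step 4: Xaaa[q1]□ (head 4)
Step 5: Xaaa#[q2]□ (head 5)
Step 6: Xaaa[q3]#a (head 4)
Step 7: Xaa[q3]a#a (head 3)
Step 8: Xa[q3]aa#a (head 2)
Step 9: X[q3]aaa#a (head 1)
Step 10: [q3]Xaaa#a (head 0)
Step 11: a[q0]aaa#a (head 1)
Step 12: aX[q1]aa#a (head 2)
Step 13: aXa[q1]a#a (head 3)
Step 14: aXaa[q1]#a (head 4)
Step 15: aXaa#[q2]a (head 5)
Step 16: aXaa#a[q2]□ (head 6)
Step 17: aXaa#[q3]aa (head 5)
Step 18: aXaa[q3]#aa (head 4)
Step 19: aXa[q3]a#aa (head 3)
Step 20: aX[q3]aa#aa (head 2)
Step 21: a[q3]Xaa#aa (head 1)
Step 22: aa[q0]aa#aa (head 2)
Step 23: aaX[q1]a#aa (head 3)
Step 24: aaXa[q1]#aa (head 4)
Step 25: aaXa#[q2]aa (head 5)
Step 26: aaXa#a[q2]a (head 6)
Step 27: aaXa#aa[q2]□ (head 7)
Step 28: aaXa#a[q3]aa (head 6)
Step 29: aaXa#[q3]aaa (head 5)
Step 30: aaXa[q3]#aaa (head 4)
Step 31: aaX[q3]a#aaa (head 3)
Step 32: aa[q3]Xa#aaa (head 2)
Step 33: aaa[q0]a#aaa (head 3)
Step 34: aaaX[q1]#aaa (head 4)
Step 35: aaaX#[q2]aaa (head 5)
Step 36: aaaX#a[q2]aa (head 6)
Step 37: aaaX#aa[q2]a (head 7)
Step 38: aaaX#aaa[q2]□ (head 8)
Step 39: aaaX#aa[q3]aa (head 7)
Step 40: aaaX#a[q3]aaa (head 6)
Step 41: aaaX#[q3]aaaa (head 5)
Step 42: aaaX[q3]#aaaa (head 4)
Step 43: aaa[q3]X#aaaa (head 3)
Step 44: aaaa[q0]#aaaa (head 4)
Step 45: aaaa#[q3]aaaa (head 5)
Step 46: aaaa[q3]#aaaa (head 4)
Step 47: aaa[q3]a#aaaa (head 3)
Step 48: aa[q3]aa#aaaa (head 2)
Step 49: a[q3]aaa#aaaa (head 1)
Step 50: [q3]aaaa#aaaa (head 0)
Step 51: [q3]□aaaa#aaaa (head -1)
Step 52: □[qA]aaaa#aaaa (head 0)
The machine is in qA, so it halts and accepts.
Number of transitions executed: 52.

Final answer: 52 steps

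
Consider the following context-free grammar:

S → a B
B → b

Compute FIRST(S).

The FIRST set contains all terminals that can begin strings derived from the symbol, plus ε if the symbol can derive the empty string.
S has the single production S → a B, whose right-hand side begins with the terminal a. So FIRST(S) = {a}.

Final answer: {a}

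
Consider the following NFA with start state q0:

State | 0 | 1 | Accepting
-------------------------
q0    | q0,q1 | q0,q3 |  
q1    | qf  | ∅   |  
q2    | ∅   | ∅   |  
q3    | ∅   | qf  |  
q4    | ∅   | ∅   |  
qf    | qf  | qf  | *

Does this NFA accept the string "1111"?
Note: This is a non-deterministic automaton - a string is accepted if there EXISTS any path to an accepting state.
Track the set of states the NFA could be in: start {q0}
Read '1': {q0} → {q0, q3}
Read '1': {q0, q3} → {q0, q3, qf}
Read '1': {q0, q3, qf} → {q0, q3, qf}
Read '1': {q0, q3, qf} → {q0, q3, qf}
Final set {q0, q3, qf} contains accepting state(s) {qf} → accepted.

Final answer: Yes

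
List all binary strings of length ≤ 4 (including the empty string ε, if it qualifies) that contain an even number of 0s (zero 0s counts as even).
Checking every binary string of length 0 to 4:
  Length 0: accepted: ε | rejected: (none)
  Length 1: accepted: 1 | rejected: 0
  Length 2: accepted: 00, 11 | rejected: 01, 10
  Length 3: accepted: 001, 010, 100, 111 | rejected: 000, 011, 101, 110
  Length 4: accepted: 0000, 0011, 0101, 0110, 1001, 1010, 1100, 1111 | rejected: 0001, 0010, 0100, 0111, 1000, 1011, 1101, 1110
Total: 16 string(s).

Final answer: ε, 1, 00, 11, 001, 010, 100, 111, 0000, 0011, 0101, 0110, 1001, 1010, 1100, 1111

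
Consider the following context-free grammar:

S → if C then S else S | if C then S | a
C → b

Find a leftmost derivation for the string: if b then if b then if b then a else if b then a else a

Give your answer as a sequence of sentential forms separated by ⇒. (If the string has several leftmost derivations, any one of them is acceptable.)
Start with S.
Step 1: the leftmost non-terminal is S; apply S → if C then S else S:  if C then S else S
Step 2: the leftmost non-terminal is C; apply C → b:  if b then S else S
Step 3: the leftmost non-terminal is S; apply S → if C then S:  if b then if C then S else S
Step 4: the leftmost non-terminal is C; apply C → b:  if b then if b then S else S
Step 5: the leftmost non-terminal is S; apply S → if C then S:  if b then if b then if C then S else S
Step 6: the leftmost non-terminal is C; apply C → b:  if b then if b then if b then S else S
Step 7: the leftmost non-terminal is S; apply S → a:  if b then if b then if b then a else S
Step 8: the leftmost non-terminal is S; apply S → if C then S else S:  if b then if b then if b then a else if C then S else S
Step 9: the leftmost non-terminal is C; apply C → b:  if b then if b then if b then a else if b then S else S
Step 10: the leftmost non-terminal is S; apply S → a:  if b then if b then if b then a else if b then a else S
Step 11: the leftmost non-terminal is S; apply S → a:  if b then if b then if b then a else if b then a else a

Final answer: S ⇒ if C then S else S ⇒ if b then S else S ⇒ if b then if C then S else S ⇒ if b then if b then S else S ⇒ if b then if b then if C then S else S ⇒ if b then if b then if b then S else S ⇒ if b then if b then if b then a else S ⇒ if b then if b then if b then a else if C then S else S ⇒ if b then if b then if b then a else if b then S else S ⇒ if b then if b then if b then a else if b then a else S ⇒ if b then if b then if b then a else if b then a else a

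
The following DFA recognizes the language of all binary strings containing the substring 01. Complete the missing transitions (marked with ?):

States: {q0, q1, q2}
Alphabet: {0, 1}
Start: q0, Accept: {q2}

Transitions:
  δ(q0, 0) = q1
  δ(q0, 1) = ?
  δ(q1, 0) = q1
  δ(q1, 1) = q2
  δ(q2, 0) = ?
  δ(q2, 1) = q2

What each state remembers (consistent with the given transitions and accept states):
  q0: 01 not seen yet and the last symbol was not 0
  q1: 01 not seen yet and the last symbol was 0
  q2: the substring 01 has already been seen
Filling in the missing entries:
  δ(q0, 1): in q0 (01 not seen yet and the last symbol was not 0), after reading 1 we have: 01 not seen yet and the last symbol was not 0 → q0
  δ(q2, 0): in q2 (the substring 01 has already been seen), after reading 0 we have: the substring 01 has already been seen → q2

Final answer: δ(q0, 1) = q0; δ(q2, 0) = q2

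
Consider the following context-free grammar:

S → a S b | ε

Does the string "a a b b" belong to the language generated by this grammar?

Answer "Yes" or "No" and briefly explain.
A derivation exists: S ⇒ a S b ⇒ a a S b b ⇒ a a b b (using S → a S b twice, then S → ε).

Final answer: Yes - a valid derivation exists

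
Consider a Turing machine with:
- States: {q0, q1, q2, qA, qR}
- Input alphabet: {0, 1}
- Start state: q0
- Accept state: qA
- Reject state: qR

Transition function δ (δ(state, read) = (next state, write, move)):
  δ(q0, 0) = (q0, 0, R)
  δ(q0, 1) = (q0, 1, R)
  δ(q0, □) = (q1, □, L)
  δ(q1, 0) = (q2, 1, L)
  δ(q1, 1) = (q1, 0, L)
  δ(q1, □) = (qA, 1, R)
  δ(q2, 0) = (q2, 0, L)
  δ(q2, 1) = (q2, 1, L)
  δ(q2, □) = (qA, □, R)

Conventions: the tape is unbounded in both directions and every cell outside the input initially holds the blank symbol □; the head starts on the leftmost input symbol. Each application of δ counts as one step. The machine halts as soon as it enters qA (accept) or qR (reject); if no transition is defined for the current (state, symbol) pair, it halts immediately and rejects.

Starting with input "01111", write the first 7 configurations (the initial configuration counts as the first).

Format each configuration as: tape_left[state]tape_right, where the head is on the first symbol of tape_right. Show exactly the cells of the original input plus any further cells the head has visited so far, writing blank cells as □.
Step 0: [q0]01111 (head at position 0)
Step 1: δ(q0, 0) = (q0, 0, R)  ⊢  0[q0]1111 (head at position 1)
Step 2: δ(q0, 1) = (q0, 1, R)  ⊢  01[q0]111 (head at position 2)
Step 3: δ(q0, 1) = (q0, 1, R)  ⊢  011[q0]11 (head at position 3)
Step 4: δ(q0, 1) = (q0, 1, R)  ⊢  0111[q0]1 (head at position 4)
Step 5: δ(q0, 1) = (q0, 1, R)  ⊢  01111[q0]□ (head at position 5)
Step 6: δ(q0, □) = (q1, □, L)  ⊢  0111[q1]1□ (head at position 4)

Final answer: [q0]01111 ⊢ 0[q0]1111 ⊢ 01[q0]111 ⊢ 011[q0]11 ⊢ 0111[q0]1 ⊢ 01111[q0]□ ⊢ 0111[q1]1□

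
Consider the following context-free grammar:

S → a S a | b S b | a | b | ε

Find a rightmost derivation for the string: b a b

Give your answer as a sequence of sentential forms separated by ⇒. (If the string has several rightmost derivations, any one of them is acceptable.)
Start with S.
Step 1: the rightmost non-terminal is S; apply S → b S b:  b S b
Step 2: the rightmost non-terminal is S; apply S → a:  b a b

Final answer: S ⇒ b S b ⇒ b a b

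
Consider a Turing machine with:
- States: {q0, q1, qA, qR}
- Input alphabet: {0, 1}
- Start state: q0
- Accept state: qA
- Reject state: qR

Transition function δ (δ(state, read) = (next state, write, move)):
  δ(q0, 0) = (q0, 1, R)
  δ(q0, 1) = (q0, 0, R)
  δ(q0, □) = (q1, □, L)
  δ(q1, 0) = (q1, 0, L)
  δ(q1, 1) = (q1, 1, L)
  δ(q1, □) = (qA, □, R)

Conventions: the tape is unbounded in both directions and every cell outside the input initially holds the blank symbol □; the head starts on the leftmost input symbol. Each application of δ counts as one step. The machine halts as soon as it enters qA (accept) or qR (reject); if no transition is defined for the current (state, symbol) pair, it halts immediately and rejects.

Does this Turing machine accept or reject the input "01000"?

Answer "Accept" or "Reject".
Step 0: [q0]01000 (head at position 0)
Step 1: δ(q0, 0) = (q0, 1, R)  ⊢  1[q0]1000 (head at position 1)
Step 2: δ(q0, 1) = (q0, 0, R)  ⊢  10[q0]000 (head at position 2)
Step 3: δ(q0, 0) = (q0, 1, R)  ⊢  101[q0]00 (head at position 3)
Step 4: δ(q0, 0) = (q0, 1, R)  ⊢  1011[q0]0 (head at position 4)
Step 5: δ(q0, 0) = (q0, 1, R)  ⊢  10111[q0]□ (head at position 5)
Step 6: δ(q0, □) = (q1, □, L)  ⊢  1011[q1]1□ (head at position 4)
Step 7: δ(q1, 1) = (q1, 1, L)  ⊢  101[q1]11□ (head at position 3)
Step 8: δ(q1, 1) = (q1, 1, L)  ⊢  10[q1]111□ (head at position 2)
Step 9: δ(q1, 1) = (q1, 1, L)  ⊢  1[q1]0111□ (head at position 1)
Step 10: δ(q1, 0) = (q1, 0, L)  ⊢  [q1]10111□ (head at position 0)
Step 11: δ(q1, 1) = (q1, 1, L)  ⊢  [q1]□10111□ (head at position -1)
Step 12: δ(q1, □) = (qA, □, R)  ⊢  □[qA]10111□ (head at position 0)
The machine is in qA, so it halts and accepts.

Final answer: Accept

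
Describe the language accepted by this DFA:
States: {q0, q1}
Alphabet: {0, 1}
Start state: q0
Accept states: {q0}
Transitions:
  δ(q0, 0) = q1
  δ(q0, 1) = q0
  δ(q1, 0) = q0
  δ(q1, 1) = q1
Analyzing the DFA structure:
Start state: q0
Accept states: {q0}
Interpreting what each state remembers (checking against the transitions):
  q0: an even number of 0s has been read so far
  q1: an odd number of 0s has been read so far
  δ(q0, 0): in q0 (an even number of 0s has been read so far), after reading 0 we have: an odd number of 0s has been read so far → q1
  δ(q0, 1): in q0 (an even number of 0s has been read so far), after reading 1 we have: an even number of 0s has been read so far → q0
  δ(q1, 0): in q1 (an odd number of 0s has been read so far), after reading 0 we have: an even number of 0s has been read so far → q0
  δ(q1, 1): in q1 (an odd number of 0s has been read so far), after reading 1 we have: an odd number of 0s has been read so far → q1
A string is accepted iff it ends in {q0}, i.e. an even number of 0s has been read so far.
Language: All binary strings with an even number of 0s

Final answer: All binary strings with an even number of 0s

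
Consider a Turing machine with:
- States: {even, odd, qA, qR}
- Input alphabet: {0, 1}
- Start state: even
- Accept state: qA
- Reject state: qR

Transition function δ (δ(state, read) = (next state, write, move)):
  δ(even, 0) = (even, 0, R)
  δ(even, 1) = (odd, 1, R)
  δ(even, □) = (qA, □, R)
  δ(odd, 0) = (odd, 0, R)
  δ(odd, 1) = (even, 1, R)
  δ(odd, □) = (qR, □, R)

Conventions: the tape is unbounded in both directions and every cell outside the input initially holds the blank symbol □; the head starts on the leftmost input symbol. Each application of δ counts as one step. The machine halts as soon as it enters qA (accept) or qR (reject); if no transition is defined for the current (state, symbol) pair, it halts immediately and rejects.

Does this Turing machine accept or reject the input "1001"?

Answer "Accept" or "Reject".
Step 0: [even]1001 (head at position 0)
Step 1: δ(even, 1) = (odd, 1, R)  ⊢  1[odd]001 (head at position 1)
Step 2: δ(odd, 0) = (odd, 0, R)  ⊢  10[odd]01 (head at position 2)
Step 3: δ(odd, 0) = (odd, 0, R)  ⊢  100[odd]1 (head at position 3)
Step 4: δ(odd, 1) = (even, 1, R)  ⊢  1001[even]□ (head at position 4)
Step 5: δ(even, □) = (qA, □, R)  ⊢  1001□[qA]□ (head at position 5)
The machine is in qA, so it halts and accepts.

Final answer: Accept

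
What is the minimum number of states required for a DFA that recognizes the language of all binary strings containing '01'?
Language: binary strings containing '01'
Lower bound (Myhill–Nerode): the prefixes ε, 0, 01 are pairwise distinguishable:
  ε vs 01: suffix ε distinguishes them (ε is rejected, 01 is accepted)
  0 vs 01: suffix ε distinguishes them (0 is rejected, 01 is accepted)
  ε vs 0: suffix 1 distinguishes them (ε·1 = 1 is rejected, 0·1 = 01 is accepted)
So any DFA needs at least 3 states.
Upper bound: a DFA with 3 states exists (one state per class above: 'no progress', 'last symbol 0', and 'seen 01' (accepting sink)).
Minimum states: 3

Final answer: 3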